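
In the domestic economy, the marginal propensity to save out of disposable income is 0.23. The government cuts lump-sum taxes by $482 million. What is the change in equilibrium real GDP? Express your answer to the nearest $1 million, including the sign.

MPC = 1 − MPS = 1 − 0.23 = 0.77.
A lump-sum tax change of −$482 million shifts disposable income by +$482 million; first-round consumption changes by −c × ΔT = −0.77 × (−$482 million) = +$371.14 million.
Expenditure multiplier = 1/(1 − MPC) = 1/(1 − 0.77) = 1/0.23 ≈ 4.348.
The tax multiplier is −c × k ≈ −3.348, so ΔY = k × (−c·ΔT) = (+$371.14 million) / 0.23 ≈ +$1,614 million.

+$1,614 million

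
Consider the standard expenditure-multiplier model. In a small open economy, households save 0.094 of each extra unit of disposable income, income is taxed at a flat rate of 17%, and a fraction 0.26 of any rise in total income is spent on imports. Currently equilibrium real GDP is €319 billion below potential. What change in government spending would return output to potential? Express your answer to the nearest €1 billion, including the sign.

+€162 billion

MPC = 1 − MPS = 1 − 0.094 = 0.906.
Spending multiplier = 1/(1 − c(1−t) + m) = 1/(1 − 0.906×0.83 + 0.26) = 1/0.50802 ≈ 1.968.
Need ΔY = +€319 billion, so ΔG = ΔY/k = (+€319 billion) × 0.50802 ≈ +€162 billion.
The government should increase government spending by €162 billion.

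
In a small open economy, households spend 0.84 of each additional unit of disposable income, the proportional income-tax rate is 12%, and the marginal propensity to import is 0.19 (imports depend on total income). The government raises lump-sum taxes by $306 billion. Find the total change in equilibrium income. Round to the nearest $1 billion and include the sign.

A lump-sum tax change of +$306 billion shifts disposable income by −$306 billion; first-round consumption changes by −c × ΔT = −0.84 × (+$306 billion) = −$257.04 billion.
Expenditure multiplier = 1/(1 − c(1−t) + m) = 1/(1 − 0.84×0.88 + 0.19) = 1/0.4508 ≈ 2.218.
The tax multiplier is −c × k ≈ −1.863, so ΔY = k × (−c·ΔT) = (−$257.04 billion) / 0.4508 ≈ −$570 billion.

−$570 billion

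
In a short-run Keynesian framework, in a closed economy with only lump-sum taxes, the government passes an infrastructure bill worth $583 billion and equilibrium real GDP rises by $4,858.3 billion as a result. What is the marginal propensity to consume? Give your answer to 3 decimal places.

Implied spending multiplier k = ΔY/ΔG = 4,858.3/583 ≈ 8.3333.
Since k = 1/(1 − MPC), MPC = 1 − 1/k = 1 − ΔG/ΔY = 1 − 583/4,858.3 ≈ 0.880.

0.880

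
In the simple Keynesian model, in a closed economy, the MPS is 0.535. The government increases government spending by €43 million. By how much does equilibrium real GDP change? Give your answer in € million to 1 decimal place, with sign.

MPC = 1 − MPS = 1 − 0.535 = 0.465.
Government-spending multiplier = 1/(1 − MPC) = 1/(1 − 0.465) = 1/0.535 ≈ 1.869.
ΔY = k × ΔG = (+€43 million) / 0.535 ≈ +€80.4 million.

+€80.4 million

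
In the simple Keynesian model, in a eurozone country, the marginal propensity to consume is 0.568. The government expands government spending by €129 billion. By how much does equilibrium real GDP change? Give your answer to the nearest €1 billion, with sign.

Spending multiplier = 1/(1 − MPC) = 1/(1 − 0.568) = 1/0.432 ≈ 2.315.
ΔY = k × ΔG = (+€129 billion) / 0.432 ≈ +€299 billion.

+€299 billion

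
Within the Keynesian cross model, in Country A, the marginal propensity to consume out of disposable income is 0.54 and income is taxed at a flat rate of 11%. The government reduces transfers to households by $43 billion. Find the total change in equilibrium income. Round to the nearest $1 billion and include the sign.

−$45 billion

The transfer change shifts disposable income by −$43 billion, so first-round consumption changes by c·ΔTR = 0.54 × (−$43 billion) = −$23.22 billion.
Expenditure multiplier = 1/(1 − c(1−t)) = 1/(1 − 0.54×0.89) = 1/0.5194 ≈ 1.925.
The transfer multiplier is c × k ≈ 1.04, so ΔY = k × (c·ΔTR) = (−$23.22 billion) / 0.5194 ≈ −$45 billion.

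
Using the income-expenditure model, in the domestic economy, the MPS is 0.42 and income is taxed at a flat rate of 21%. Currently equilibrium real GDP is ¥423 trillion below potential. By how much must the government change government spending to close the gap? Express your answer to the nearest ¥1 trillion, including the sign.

+¥229 trillion

MPC = 1 − MPS = 1 − 0.42 = 0.58.
Spending multiplier = 1/(1 − c(1−t)) = 1/(1 − 0.58×0.79) = 1/0.5418 ≈ 1.846.
Need ΔY = +¥423 trillion, so ΔG = ΔY/k = (+¥423 trillion) × 0.5418 ≈ +¥229 trillion.
The government should increase government spending by ¥229 trillion.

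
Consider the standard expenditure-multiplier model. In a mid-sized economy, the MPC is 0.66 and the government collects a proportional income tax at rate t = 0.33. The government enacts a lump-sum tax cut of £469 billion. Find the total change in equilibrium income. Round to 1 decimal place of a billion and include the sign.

A lump-sum tax change of −£469 billion shifts disposable income by +£469 billion; first-round consumption changes by −c × ΔT = −0.66 × (−£469 billion) = +£309.54 billion.
Expenditure multiplier = 1/(1 − c(1−t)) = 1/(1 − 0.66×0.67) = 1/0.5578 ≈ 1.793.
The tax multiplier is −c × k ≈ −1.183, so ΔY = k × (−c·ΔT) = (+£309.54 billion) / 0.5578 ≈ +£554.9 billion.

+£554.9 billion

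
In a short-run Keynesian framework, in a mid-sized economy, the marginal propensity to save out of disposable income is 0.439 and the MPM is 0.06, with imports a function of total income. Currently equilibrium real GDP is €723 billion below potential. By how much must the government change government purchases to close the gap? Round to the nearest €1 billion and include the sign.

+€361 billion

MPC = 1 − MPS = 1 − 0.439 = 0.561.
Spending multiplier = 1/(1 − c + m) = 1/(1 − 0.561 + 0.06) = 1/0.499 ≈ 2.004.
Need ΔY = +€723 billion, so ΔG = ΔY/k = (+€723 billion) × 0.499 ≈ +€361 billion.
The government should increase government purchases by €361 billion.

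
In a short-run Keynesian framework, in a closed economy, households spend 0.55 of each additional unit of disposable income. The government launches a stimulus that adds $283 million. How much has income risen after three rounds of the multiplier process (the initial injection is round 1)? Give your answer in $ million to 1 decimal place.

Round 1 adds ΔG = $283 million; each later round is MPC = 0.55 times the previous.
After 3 rounds: 283 + 155.65 + 85.6075 = ΔG·(1 − c^3)/(1 − c) = 283 × (1 − 0.166375)/0.45 ≈ $524.3 million.

$524.3 million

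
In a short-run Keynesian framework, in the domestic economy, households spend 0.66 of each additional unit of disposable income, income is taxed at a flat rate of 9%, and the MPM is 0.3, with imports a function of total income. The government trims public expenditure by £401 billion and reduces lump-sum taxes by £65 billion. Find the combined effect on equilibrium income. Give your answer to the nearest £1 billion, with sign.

Expenditure multiplier = 1/(1 − c(1−t) + m) = 1/(1 − 0.66×0.91 + 0.3) = 1/0.6994 ≈ 1.43.
ΔG contributes k·ΔG = (−£401 billion) / 0.6994 ≈ −£573.3 billion.
ΔT of −£65 billion changes first-round spending by −c·ΔT = +£42.9 billion, contributing k·(−c·ΔT) = (+£42.9 billion) / 0.6994 ≈ +£61.3 billion.
Net ΔY = k(ΔG − c·ΔT) = (−£358.1 billion) / 0.6994 ≈ −£512 billion.

−£512 billion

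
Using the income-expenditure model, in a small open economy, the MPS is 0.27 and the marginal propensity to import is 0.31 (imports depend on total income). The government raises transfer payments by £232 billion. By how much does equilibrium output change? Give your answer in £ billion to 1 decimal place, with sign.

+£292.0 billion

MPC = 1 − MPS = 1 − 0.27 = 0.73.
The transfer change shifts disposable income by +£232 billion, so first-round consumption changes by c·ΔTR = 0.73 × (+£232 billion) = +£169.36 billion.
Expenditure multiplier = 1/(1 − c + m) = 1/(1 − 0.73 + 0.31) = 1/0.58 ≈ 1.724.
The transfer multiplier is c × k ≈ 1.259, so ΔY = k × (c·ΔTR) = (+£169.36 billion) / 0.58 = +£292 billion.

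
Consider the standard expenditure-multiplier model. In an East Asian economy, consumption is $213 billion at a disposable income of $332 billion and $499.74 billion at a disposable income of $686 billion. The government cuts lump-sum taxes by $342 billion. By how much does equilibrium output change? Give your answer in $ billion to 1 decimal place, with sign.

+$1,458.0 billion

MPC = ΔC/ΔYd = (499.74 − 213)/(686 − 332) = 286.74/354 = 0.81.
A lump-sum tax change of −$342 billion shifts disposable income by +$342 billion; first-round consumption changes by −c × ΔT = −0.81 × (−$342 billion) = +$277.02 billion.
Expenditure multiplier = 1/(1 − MPC) = 1/(1 − 0.81) = 1/0.19 ≈ 5.263.
The tax multiplier is −c × k ≈ −4.263, so ΔY = k × (−c·ΔT) = (+$277.02 billion) / 0.19 = +$1,458 billion.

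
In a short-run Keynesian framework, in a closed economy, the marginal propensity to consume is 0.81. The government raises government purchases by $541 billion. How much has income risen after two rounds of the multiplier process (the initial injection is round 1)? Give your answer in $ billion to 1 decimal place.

$979.2 billion

Round 1 adds ΔG = $541 billion; each later round is MPC = 0.81 times the previous.
After 2 rounds: 541 + 438.21 = ΔG·(1 − c^2)/(1 − c) = 541 × (1 − 0.6561)/0.19 ≈ $979.2 billion.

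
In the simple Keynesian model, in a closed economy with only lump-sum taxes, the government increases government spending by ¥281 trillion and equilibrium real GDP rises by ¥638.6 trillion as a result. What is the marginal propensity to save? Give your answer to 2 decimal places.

Implied spending multiplier k = ΔY/ΔG = 638.6/281 ≈ 2.2726.
Since k = 1/(1 − MPC), MPC = 1 − 1/k = 1 − ΔG/ΔY = 1 − 281/638.6 ≈ 0.56.
MPS = 1 − MPC = 0.44.

0.44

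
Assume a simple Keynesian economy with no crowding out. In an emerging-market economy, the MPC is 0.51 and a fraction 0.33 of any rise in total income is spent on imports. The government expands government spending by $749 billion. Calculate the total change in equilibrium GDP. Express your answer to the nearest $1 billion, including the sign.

+$913 billion

Spending multiplier = 1/(1 − c + m) = 1/(1 − 0.51 + 0.33) = 1/0.82 ≈ 1.22.
ΔY = k × ΔG = (+$749 billion) / 0.82 ≈ +$913 billion.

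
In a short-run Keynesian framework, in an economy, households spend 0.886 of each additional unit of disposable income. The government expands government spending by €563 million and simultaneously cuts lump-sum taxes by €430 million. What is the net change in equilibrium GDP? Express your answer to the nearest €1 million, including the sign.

+€8,281 million

Expenditure multiplier = 1/(1 − MPC) = 1/(1 − 0.886) = 1/0.114 ≈ 8.772.
ΔG contributes k·ΔG = (+€563 million) / 0.114 ≈ +€4,938.6 million.
ΔT of −€430 million changes first-round spending by −c·ΔT = +€380.98 million, contributing k·(−c·ΔT) = (+€380.98 million) / 0.114 ≈ +€3,341.9 million.
Net ΔY = k(ΔG − c·ΔT) = (+€943.98 million) / 0.114 ≈ +€8,281 million.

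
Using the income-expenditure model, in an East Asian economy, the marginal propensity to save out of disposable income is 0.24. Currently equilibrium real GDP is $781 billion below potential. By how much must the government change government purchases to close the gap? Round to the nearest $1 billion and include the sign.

+$187 billion

MPC = 1 − MPS = 1 − 0.24 = 0.76.
Spending multiplier = 1/(1 − MPC) = 1/(1 − 0.76) = 1/0.24 ≈ 4.167.
Need ΔY = +$781 billion, so ΔG = ΔY/k = (+$781 billion) × 0.24 ≈ +$187 billion.
The government should increase government purchases by $187 billion.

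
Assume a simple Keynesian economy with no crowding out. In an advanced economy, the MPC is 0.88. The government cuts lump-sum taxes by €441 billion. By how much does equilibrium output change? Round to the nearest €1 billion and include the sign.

A lump-sum tax change of −€441 billion shifts disposable income by +€441 billion; first-round consumption changes by −c × ΔT = −0.88 × (−€441 billion) = +€388.08 billion.
Expenditure multiplier = 1/(1 − MPC) = 1/(1 − 0.88) = 1/0.12 ≈ 8.333.
The tax multiplier is −c × k ≈ −7.333, so ΔY = k × (−c·ΔT) = (+€388.08 billion) / 0.12 = +€3,234 billion.

+€3,234 billion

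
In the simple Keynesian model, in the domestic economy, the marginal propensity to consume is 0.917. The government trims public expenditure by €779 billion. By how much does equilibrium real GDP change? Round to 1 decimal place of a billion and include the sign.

−€9,385.5 billion

Expenditure multiplier = 1/(1 − MPC) = 1/(1 − 0.917) = 1/0.083 ≈ 12.048.
ΔY = k × ΔG = (−€779 billion) / 0.083 ≈ −€9,385.5 billion.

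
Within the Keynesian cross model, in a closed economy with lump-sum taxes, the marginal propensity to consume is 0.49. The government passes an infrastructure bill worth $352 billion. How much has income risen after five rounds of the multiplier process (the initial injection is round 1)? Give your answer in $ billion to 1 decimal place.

Round 1 adds ΔG = $352 billion; each later round is MPC = 0.49 times the previous.
After 5 rounds: 352 + 172.48 + 84.5152 + 41.412448 + 20.29209952 = ΔG·(1 − c^5)/(1 − c) = 352 × (1 − 0.0282475249)/0.51 ≈ $670.7 billion.

$670.7 billion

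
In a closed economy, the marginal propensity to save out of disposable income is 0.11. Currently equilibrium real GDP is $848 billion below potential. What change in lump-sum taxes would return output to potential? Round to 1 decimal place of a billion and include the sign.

−$104.8 billion

MPC = 1 − MPS = 1 − 0.11 = 0.89.
Spending multiplier = 1/(1 − MPC) = 1/(1 − 0.89) = 1/0.11 ≈ 9.091.
Tax multiplier = −c·k = −0.89/0.11 ≈ −8.091. Need ΔY = +$848 billion, so ΔT = ΔY/(−c·k) = −(+$848 billion) × 0.11 / 0.89 ≈ −$104.8 billion.
The government should cut lump-sum taxes by $104.8 billion.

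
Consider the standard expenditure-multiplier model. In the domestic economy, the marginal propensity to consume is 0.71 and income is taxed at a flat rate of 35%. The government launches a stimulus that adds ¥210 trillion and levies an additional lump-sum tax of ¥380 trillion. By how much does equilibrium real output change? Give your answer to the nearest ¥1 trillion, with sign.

−¥111 trillion

Expenditure multiplier = 1/(1 − c(1−t)) = 1/(1 − 0.71×0.65) = 1/0.5385 ≈ 1.857.
ΔG contributes k·ΔG = (+¥210 trillion) / 0.5385 ≈ +¥390 trillion.
ΔT of +¥380 trillion changes first-round spending by −c·ΔT = −¥269.8 trillion, contributing k·(−c·ΔT) = (−¥269.8 trillion) / 0.5385 ≈ −¥501 trillion.
Net ΔY = k(ΔG − c·ΔT) = (−¥59.8 trillion) / 0.5385 ≈ −¥111 trillion.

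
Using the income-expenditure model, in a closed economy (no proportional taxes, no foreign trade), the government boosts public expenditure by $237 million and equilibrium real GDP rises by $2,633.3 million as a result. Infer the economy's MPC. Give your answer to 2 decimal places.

Implied spending multiplier k = ΔY/ΔG = 2,633.3/237 ≈ 11.111.
Since k = 1/(1 − MPC), MPC = 1 − 1/k = 1 − ΔG/ΔY = 1 − 237/2,633.3 ≈ 0.91.

0.91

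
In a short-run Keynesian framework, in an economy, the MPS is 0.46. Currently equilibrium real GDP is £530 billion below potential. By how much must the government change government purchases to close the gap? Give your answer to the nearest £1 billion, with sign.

+£244 billion

MPC = 1 − MPS = 1 − 0.46 = 0.54.
Spending multiplier = 1/(1 − MPC) = 1/(1 − 0.54) = 1/0.46 ≈ 2.174.
Need ΔY = +£530 billion, so ΔG = ΔY/k = (+£530 billion) × 0.46 ≈ +£244 billion.
The government should increase government purchases by £244 billion.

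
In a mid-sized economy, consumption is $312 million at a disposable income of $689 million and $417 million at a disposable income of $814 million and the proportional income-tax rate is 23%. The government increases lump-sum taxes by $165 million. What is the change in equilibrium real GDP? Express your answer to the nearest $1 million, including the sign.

MPC = ΔC/ΔYd = (417 − 312)/(814 − 689) = 105/125 = 0.84.
A lump-sum tax change of +$165 million shifts disposable income by −$165 million; first-round consumption changes by −c × ΔT = −0.84 × (+$165 million) = −$138.6 million.
Expenditure multiplier = 1/(1 − c(1−t)) = 1/(1 − 0.84×0.77) = 1/0.3532 ≈ 2.831.
The tax multiplier is −c × k ≈ −2.378, so ΔY = k × (−c·ΔT) = (−$138.6 million) / 0.3532 ≈ −$392 million.

−$392 million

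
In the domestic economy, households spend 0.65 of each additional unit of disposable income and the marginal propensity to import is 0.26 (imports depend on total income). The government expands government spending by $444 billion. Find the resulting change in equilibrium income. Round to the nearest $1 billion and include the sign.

+$728 billion

Government-spending multiplier = 1/(1 − c + m) = 1/(1 − 0.65 + 0.26) = 1/0.61 ≈ 1.639.
ΔY = k × ΔG = (+$444 billion) / 0.61 ≈ +$728 billion.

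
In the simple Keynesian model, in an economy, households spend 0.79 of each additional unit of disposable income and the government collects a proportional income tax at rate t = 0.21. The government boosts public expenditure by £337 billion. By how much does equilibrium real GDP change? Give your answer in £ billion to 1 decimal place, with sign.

Expenditure multiplier = 1/(1 − c(1−t)) = 1/(1 − 0.79×0.79) = 1/0.3759 ≈ 2.66.
ΔY = k × ΔG = (+£337 billion) / 0.3759 ≈ +£896.5 billion.

+£896.5 billion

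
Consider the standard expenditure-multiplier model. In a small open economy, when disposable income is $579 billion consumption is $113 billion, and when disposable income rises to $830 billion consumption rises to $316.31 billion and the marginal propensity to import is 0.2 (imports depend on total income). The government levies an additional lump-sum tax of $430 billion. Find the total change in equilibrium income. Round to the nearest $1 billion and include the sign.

MPC = ΔC/ΔYd = (316.31 − 113)/(830 − 579) = 203.31/251 = 0.81.
A lump-sum tax change of +$430 billion shifts disposable income by −$430 billion; first-round consumption changes by −c × ΔT = −0.81 × (+$430 billion) = −$348.3 billion.
Expenditure multiplier = 1/(1 − c + m) = 1/(1 − 0.81 + 0.2) = 1/0.39 ≈ 2.564.
The tax multiplier is −c × k ≈ −2.077, so ΔY = k × (−c·ΔT) = (−$348.3 billion) / 0.39 ≈ −$893 billion.

−$893 billion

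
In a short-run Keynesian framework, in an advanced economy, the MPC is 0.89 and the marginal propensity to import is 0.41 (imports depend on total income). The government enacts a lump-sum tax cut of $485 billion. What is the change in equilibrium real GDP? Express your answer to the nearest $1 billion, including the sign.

A lump-sum tax change of −$485 billion shifts disposable income by +$485 billion; first-round consumption changes by −c × ΔT = −0.89 × (−$485 billion) = +$431.65 billion.
Expenditure multiplier = 1/(1 − c + m) = 1/(1 − 0.89 + 0.41) = 1/0.52 ≈ 1.923.
The tax multiplier is −c × k ≈ −1.712, so ΔY = k × (−c·ΔT) = (+$431.65 billion) / 0.52 ≈ +$830 billion.

+$830 billion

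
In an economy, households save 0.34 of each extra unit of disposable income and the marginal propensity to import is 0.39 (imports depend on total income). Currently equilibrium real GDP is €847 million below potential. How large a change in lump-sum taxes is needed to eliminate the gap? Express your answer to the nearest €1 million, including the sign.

MPC = 1 − MPS = 1 − 0.34 = 0.66.
Spending multiplier = 1/(1 − c + m) = 1/(1 − 0.66 + 0.39) = 1/0.73 ≈ 1.37.
Tax multiplier = −c·k = −0.66/0.73 ≈ −0.904. Need ΔY = +€847 million, so ΔT = ΔY/(−c·k) = −(+€847 million) × 0.73 / 0.66 ≈ −€937 million.
The government should cut lump-sum taxes by €937 million.

−€937 million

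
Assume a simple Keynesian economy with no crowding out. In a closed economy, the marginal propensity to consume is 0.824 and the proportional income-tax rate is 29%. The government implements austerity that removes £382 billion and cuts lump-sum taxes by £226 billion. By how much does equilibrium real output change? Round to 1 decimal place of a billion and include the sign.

Expenditure multiplier = 1/(1 − c(1−t)) = 1/(1 − 0.824×0.71) = 1/0.41496 ≈ 2.41.
ΔG contributes k·ΔG = (−£382 billion) / 0.41496 ≈ −£920.6 billion.
ΔT of −£226 billion changes first-round spending by −c·ΔT = +£186.224 billion, contributing k·(−c·ΔT) = (+£186.224 billion) / 0.41496 ≈ +£448.8 billion.
Net ΔY = k(ΔG − c·ΔT) = (−£195.776 billion) / 0.41496 ≈ −£471.8 billion.

−£471.8 billion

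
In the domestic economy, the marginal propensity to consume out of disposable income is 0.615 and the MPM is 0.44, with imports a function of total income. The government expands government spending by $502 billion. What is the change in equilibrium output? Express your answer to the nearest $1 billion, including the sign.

+$608 billion

Government-spending multiplier = 1/(1 − c + m) = 1/(1 − 0.615 + 0.44) = 1/0.825 ≈ 1.212.
ΔY = k × ΔG = (+$502 billion) / 0.825 ≈ +$608 billion.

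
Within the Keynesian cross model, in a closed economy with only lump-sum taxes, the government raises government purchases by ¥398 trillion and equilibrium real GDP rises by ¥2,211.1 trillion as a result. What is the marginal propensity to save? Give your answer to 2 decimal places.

0.18

Implied spending multiplier k = ΔY/ΔG = 2,211.1/398 ≈ 5.5555.
Since k = 1/(1 − MPC), MPC = 1 − 1/k = 1 − ΔG/ΔY = 1 − 398/2,211.1 ≈ 0.82.
MPS = 1 − MPC = 0.18.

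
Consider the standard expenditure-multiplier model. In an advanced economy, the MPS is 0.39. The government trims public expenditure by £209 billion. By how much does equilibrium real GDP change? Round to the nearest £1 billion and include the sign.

MPC = 1 − MPS = 1 − 0.39 = 0.61.
Expenditure multiplier = 1/(1 − MPC) = 1/(1 − 0.61) = 1/0.39 ≈ 2.564.
ΔY = k × ΔG = (−£209 billion) / 0.39 ≈ −£536 billion.

−£536 billion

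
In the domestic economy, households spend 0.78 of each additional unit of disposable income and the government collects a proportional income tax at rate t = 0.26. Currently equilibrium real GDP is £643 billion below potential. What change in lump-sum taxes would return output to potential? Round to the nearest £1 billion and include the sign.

−£349 billion

Spending multiplier = 1/(1 − c(1−t)) = 1/(1 − 0.78×0.74) = 1/0.4228 ≈ 2.365.
Tax multiplier = −c·k = −0.78/0.4228 ≈ −1.845. Need ΔY = +£643 billion, so ΔT = ΔY/(−c·k) = −(+£643 billion) × 0.4228 / 0.78 ≈ −£349 billion.
The government should cut lump-sum taxes by £349 billion.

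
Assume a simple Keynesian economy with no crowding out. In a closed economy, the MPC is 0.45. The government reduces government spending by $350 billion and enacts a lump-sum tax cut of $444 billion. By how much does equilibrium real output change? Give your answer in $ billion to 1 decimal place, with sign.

−$273.1 billion

Expenditure multiplier = 1/(1 − MPC) = 1/(1 − 0.45) = 1/0.55 ≈ 1.818.
ΔG contributes k·ΔG = (−$350 billion) / 0.55 ≈ −$636.4 billion.
ΔT of −$444 billion changes first-round spending by −c·ΔT = +$199.8 billion, contributing k·(−c·ΔT) = (+$199.8 billion) / 0.55 ≈ +$363.3 billion.
Net ΔY = k(ΔG − c·ΔT) = (−$150.2 billion) / 0.55 ≈ −$273.1 billion.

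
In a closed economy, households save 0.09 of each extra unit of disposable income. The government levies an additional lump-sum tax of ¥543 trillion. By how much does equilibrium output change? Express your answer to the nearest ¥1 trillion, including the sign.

MPC = 1 − MPS = 1 − 0.09 = 0.91.
A lump-sum tax change of +¥543 trillion shifts disposable income by −¥543 trillion; first-round consumption changes by −c × ΔT = −0.91 × (+¥543 trillion) = −¥494.13 trillion.
Expenditure multiplier = 1/(1 − MPC) = 1/(1 − 0.91) = 1/0.09 ≈ 11.111.
The tax multiplier is −c × k ≈ −10.111, so ΔY = k × (−c·ΔT) = (−¥494.13 trillion) / 0.09 ≈ −¥5,490 trillion.

−¥5,490 trillion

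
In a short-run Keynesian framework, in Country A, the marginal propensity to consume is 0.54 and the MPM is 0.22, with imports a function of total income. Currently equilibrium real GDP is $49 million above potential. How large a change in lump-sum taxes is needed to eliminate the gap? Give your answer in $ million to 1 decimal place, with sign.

Spending multiplier = 1/(1 − c + m) = 1/(1 − 0.54 + 0.22) = 1/0.68 ≈ 1.471.
Tax multiplier = −c·k = −0.54/0.68 ≈ −0.794. Need ΔY = −$49 million, so ΔT = ΔY/(−c·k) = −(−$49 million) × 0.68 / 0.54 ≈ +$61.7 million.
The government should raise lump-sum taxes by $61.7 million.

+$61.7 million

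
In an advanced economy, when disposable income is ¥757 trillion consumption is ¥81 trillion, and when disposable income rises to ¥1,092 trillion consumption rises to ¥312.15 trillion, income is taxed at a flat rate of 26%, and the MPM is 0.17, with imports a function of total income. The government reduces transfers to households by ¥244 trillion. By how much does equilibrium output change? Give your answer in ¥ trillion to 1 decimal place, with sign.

MPC = ΔC/ΔYd = (312.15 − 81)/(1,092 − 757) = 231.15/335 = 0.69.
The transfer change shifts disposable income by −¥244 trillion, so first-round consumption changes by c·ΔTR = 0.69 × (−¥244 trillion) = −¥168.36 trillion.
Expenditure multiplier = 1/(1 − c(1−t) + m) = 1/(1 − 0.69×0.74 + 0.17) = 1/0.6594 ≈ 1.517.
The transfer multiplier is c × k ≈ 1.046, so ΔY = k × (c·ΔTR) = (−¥168.36 trillion) / 0.6594 ≈ −¥255.3 trillion.

−¥255.3 trillion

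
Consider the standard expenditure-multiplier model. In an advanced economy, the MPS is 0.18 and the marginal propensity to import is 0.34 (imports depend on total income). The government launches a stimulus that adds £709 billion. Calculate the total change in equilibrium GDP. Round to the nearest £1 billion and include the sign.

MPC = 1 − MPS = 1 − 0.18 = 0.82.
Government-spending multiplier = 1/(1 − c + m) = 1/(1 − 0.82 + 0.34) = 1/0.52 ≈ 1.923.
ΔY = k × ΔG = (+£709 billion) / 0.52 ≈ +£1,363 billion.

+£1,363 billion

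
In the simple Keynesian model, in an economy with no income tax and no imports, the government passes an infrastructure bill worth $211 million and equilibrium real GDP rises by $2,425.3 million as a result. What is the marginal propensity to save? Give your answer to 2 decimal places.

Implied spending multiplier k = ΔY/ΔG = 2,425.3/211 ≈ 11.4943.
Since k = 1/(1 − MPC), MPC = 1 − 1/k = 1 − ΔG/ΔY = 1 − 211/2,425.3 ≈ 0.91.
MPS = 1 − MPC = 0.09.

0.09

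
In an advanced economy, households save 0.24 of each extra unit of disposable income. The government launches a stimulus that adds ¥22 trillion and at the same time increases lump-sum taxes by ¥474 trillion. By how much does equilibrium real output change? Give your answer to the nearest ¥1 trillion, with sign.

−¥1,409 trillion

MPC = 1 − MPS = 1 − 0.24 = 0.76.
Expenditure multiplier = 1/(1 − MPC) = 1/(1 − 0.76) = 1/0.24 ≈ 4.167.
ΔG contributes k·ΔG = (+¥22 trillion) / 0.24 ≈ +¥91.7 trillion.
ΔT of +¥474 trillion changes first-round spending by −c·ΔT = −¥360.24 trillion, contributing k·(−c·ΔT) = (−¥360.24 trillion) / 0.24 = −¥1,501 trillion.
Net ΔY = k(ΔG − c·ΔT) = (−¥338.24 trillion) / 0.24 ≈ −¥1,409 trillion.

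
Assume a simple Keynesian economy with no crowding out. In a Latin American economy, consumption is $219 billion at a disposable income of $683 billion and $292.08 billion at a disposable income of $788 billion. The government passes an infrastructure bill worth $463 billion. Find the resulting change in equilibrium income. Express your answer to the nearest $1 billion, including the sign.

+$1,523 billion

MPC = ΔC/ΔYd = (292.08 − 219)/(788 − 683) = 73.08/105 = 0.696.
Spending multiplier = 1/(1 − MPC) = 1/(1 − 0.696) = 1/0.304 ≈ 3.289.
ΔY = k × ΔG = (+$463 billion) / 0.304 ≈ +$1,523 billion.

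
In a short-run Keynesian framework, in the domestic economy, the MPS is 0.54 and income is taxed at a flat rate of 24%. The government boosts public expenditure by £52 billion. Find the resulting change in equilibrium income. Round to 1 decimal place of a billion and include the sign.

+£80.0 billion

MPC = 1 − MPS = 1 − 0.54 = 0.46.
Government-spending multiplier = 1/(1 − c(1−t)) = 1/(1 − 0.46×0.76) = 1/0.6504 ≈ 1.538.
ΔY = k × ΔG = (+£52 billion) / 0.6504 ≈ +£80 billion.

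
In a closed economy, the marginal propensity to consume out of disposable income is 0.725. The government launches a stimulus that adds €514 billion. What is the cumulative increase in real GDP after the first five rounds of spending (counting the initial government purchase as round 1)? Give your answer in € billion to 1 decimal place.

Round 1 adds ΔG = €514 billion; each later round is MPC = 0.725 times the previous.
After 5 rounds: 514 + 372.65 + 270.17125 + 195.87415625 + 142.00876328125 = ΔG·(1 − c^5)/(1 − c) = 514 × (1 − 0.200304189453125)/0.275 ≈ €1,494.7 billion.

€1,494.7 billion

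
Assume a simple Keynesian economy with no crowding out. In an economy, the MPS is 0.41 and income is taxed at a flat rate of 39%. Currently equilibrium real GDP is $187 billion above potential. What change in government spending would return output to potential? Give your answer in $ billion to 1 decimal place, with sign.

−$119.7 billion

MPC = 1 − MPS = 1 − 0.41 = 0.59.
Spending multiplier = 1/(1 − c(1−t)) = 1/(1 − 0.59×0.61) = 1/0.6401 ≈ 1.562.
Need ΔY = −$187 billion, so ΔG = ΔY/k = (−$187 billion) × 0.6401 ≈ −$119.7 billion.
The government should cut government spending by $119.7 billion.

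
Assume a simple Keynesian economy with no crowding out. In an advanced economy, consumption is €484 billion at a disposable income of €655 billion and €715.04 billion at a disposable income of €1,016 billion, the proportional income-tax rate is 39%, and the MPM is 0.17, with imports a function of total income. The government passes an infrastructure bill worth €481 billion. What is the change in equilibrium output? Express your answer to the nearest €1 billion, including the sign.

MPC = ΔC/ΔYd = (715.04 − 484)/(1,016 − 655) = 231.04/361 = 0.64.
Government-spending multiplier = 1/(1 − c(1−t) + m) = 1/(1 − 0.64×0.61 + 0.17) = 1/0.7796 ≈ 1.283.
ΔY = k × ΔG = (+€481 billion) / 0.7796 ≈ +€617 billion.

+€617 billion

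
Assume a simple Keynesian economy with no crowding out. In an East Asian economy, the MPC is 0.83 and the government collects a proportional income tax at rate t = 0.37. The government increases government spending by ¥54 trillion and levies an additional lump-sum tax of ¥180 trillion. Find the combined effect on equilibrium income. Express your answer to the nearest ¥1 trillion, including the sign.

Expenditure multiplier = 1/(1 − c(1−t)) = 1/(1 − 0.83×0.63) = 1/0.4771 ≈ 2.096.
ΔG contributes k·ΔG = (+¥54 trillion) / 0.4771 ≈ +¥113.2 trillion.
ΔT of +¥180 trillion changes first-round spending by −c·ΔT = −¥149.4 trillion, contributing k·(−c·ΔT) = (−¥149.4 trillion) / 0.4771 ≈ −¥313.1 trillion.
Net ΔY = k(ΔG − c·ΔT) = (−¥95.4 trillion) / 0.4771 ≈ −¥200 trillion.

−¥200 trillion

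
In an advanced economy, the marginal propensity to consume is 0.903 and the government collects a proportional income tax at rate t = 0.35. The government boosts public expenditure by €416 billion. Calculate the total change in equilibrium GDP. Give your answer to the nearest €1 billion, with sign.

Spending multiplier = 1/(1 − c(1−t)) = 1/(1 − 0.903×0.65) = 1/0.41305 ≈ 2.421.
ΔY = k × ΔG = (+€416 billion) / 0.41305 ≈ +€1,007 billion.

+€1,007 billion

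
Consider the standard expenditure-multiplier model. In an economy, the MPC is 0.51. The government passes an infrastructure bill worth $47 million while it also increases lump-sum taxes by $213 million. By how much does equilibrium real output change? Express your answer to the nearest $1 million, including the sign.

Expenditure multiplier = 1/(1 − MPC) = 1/(1 − 0.51) = 1/0.49 ≈ 2.041.
ΔG contributes k·ΔG = (+$47 million) / 0.49 ≈ +$95.9 million.
ΔT of +$213 million changes first-round spending by −c·ΔT = −$108.63 million, contributing k·(−c·ΔT) = (−$108.63 million) / 0.49 ≈ −$221.7 million.
Net ΔY = k(ΔG − c·ΔT) = (−$61.63 million) / 0.49 ≈ −$126 million.

−$126 million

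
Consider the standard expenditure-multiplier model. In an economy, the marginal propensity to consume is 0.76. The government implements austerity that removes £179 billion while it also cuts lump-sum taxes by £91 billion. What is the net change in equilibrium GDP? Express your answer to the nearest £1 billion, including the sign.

Expenditure multiplier = 1/(1 − MPC) = 1/(1 − 0.76) = 1/0.24 ≈ 4.167.
ΔG contributes k·ΔG = (−£179 billion) / 0.24 ≈ −£745.8 billion.
ΔT of −£91 billion changes first-round spending by −c·ΔT = +£69.16 billion, contributing k·(−c·ΔT) = (+£69.16 billion) / 0.24 ≈ +£288.2 billion.
Net ΔY = k(ΔG − c·ΔT) = (−£109.84 billion) / 0.24 ≈ −£458 billion.

−£458 billion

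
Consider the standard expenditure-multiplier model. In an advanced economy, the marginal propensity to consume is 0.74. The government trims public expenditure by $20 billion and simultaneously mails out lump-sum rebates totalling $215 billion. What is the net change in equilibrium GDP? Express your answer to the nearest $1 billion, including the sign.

+$535 billion

Expenditure multiplier = 1/(1 − MPC) = 1/(1 − 0.74) = 1/0.26 ≈ 3.846.
ΔG contributes k·ΔG = (−$20 billion) / 0.26 ≈ −$76.9 billion.
ΔT of −$215 billion changes first-round spending by −c·ΔT = +$159.1 billion, contributing k·(−c·ΔT) = (+$159.1 billion) / 0.26 ≈ +$611.9 billion.
Net ΔY = k(ΔG − c·ΔT) = (+$139.1 billion) / 0.26 = +$535 billion.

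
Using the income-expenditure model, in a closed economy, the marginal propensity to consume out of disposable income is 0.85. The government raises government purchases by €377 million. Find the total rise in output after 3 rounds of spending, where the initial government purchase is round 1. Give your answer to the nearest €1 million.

Round 1 adds ΔG = €377 million; each later round is MPC = 0.85 times the previous.
After 3 rounds: 377 + 320.45 + 272.3825 = ΔG·(1 − c^3)/(1 − c) = 377 × (1 − 0.614125)/0.15 ≈ €970 million.

€970 million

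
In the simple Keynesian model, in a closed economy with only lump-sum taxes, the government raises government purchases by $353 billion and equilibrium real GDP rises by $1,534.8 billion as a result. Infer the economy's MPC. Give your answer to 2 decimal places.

Implied spending multiplier k = ΔY/ΔG = 1,534.8/353 ≈ 4.3479.
Since k = 1/(1 − MPC), MPC = 1 − 1/k = 1 − ΔG/ΔY = 1 − 353/1,534.8 ≈ 0.77.

0.77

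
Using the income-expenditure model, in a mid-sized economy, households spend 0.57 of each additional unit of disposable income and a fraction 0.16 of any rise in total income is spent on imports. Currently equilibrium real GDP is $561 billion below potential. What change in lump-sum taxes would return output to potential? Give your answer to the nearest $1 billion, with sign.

Spending multiplier = 1/(1 − c + m) = 1/(1 − 0.57 + 0.16) = 1/0.59 ≈ 1.695.
Tax multiplier = −c·k = −0.57/0.59 ≈ −0.966. Need ΔY = +$561 billion, so ΔT = ΔY/(−c·k) = −(+$561 billion) × 0.59 / 0.57 ≈ −$581 billion.
The government should cut lump-sum taxes by $581 billion.

−$581 billion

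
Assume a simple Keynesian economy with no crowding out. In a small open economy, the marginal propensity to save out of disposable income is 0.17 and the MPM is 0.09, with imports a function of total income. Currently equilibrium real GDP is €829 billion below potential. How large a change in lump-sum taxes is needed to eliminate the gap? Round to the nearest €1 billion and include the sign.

−€260 billion

MPC = 1 − MPS = 1 − 0.17 = 0.83.
Spending multiplier = 1/(1 − c + m) = 1/(1 − 0.83 + 0.09) = 1/0.26 ≈ 3.846.
Tax multiplier = −c·k = −0.83/0.26 ≈ −3.192. Need ΔY = +€829 billion, so ΔT = ΔY/(−c·k) = −(+€829 billion) × 0.26 / 0.83 ≈ −€260 billion.
The government should cut lump-sum taxes by €260 billion.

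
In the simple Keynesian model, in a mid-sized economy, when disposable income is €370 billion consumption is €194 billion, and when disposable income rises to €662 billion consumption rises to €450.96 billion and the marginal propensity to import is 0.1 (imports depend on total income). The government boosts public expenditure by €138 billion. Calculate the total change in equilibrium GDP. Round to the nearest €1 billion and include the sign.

+€627 billion

MPC = ΔC/ΔYd = (450.96 − 194)/(662 − 370) = 256.96/292 = 0.88.
Expenditure multiplier = 1/(1 − c + m) = 1/(1 − 0.88 + 0.1) = 1/0.22 ≈ 4.545.
ΔY = k × ΔG = (+€138 billion) / 0.22 ≈ +€627 billion.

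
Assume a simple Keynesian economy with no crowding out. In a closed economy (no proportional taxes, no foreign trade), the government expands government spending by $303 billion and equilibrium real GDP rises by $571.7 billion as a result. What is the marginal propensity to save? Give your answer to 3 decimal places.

Implied spending multiplier k = ΔY/ΔG = 571.7/303 ≈ 1.8868.
Since k = 1/(1 − MPC), MPC = 1 − 1/k = 1 − ΔG/ΔY = 1 − 303/571.7 ≈ 0.470.
MPS = 1 − MPC = 0.530.

0.530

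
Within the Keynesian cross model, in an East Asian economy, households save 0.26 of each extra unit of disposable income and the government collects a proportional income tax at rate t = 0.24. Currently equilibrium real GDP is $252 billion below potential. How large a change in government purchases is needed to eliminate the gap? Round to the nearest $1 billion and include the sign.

+$110 billion

MPC = 1 − MPS = 1 − 0.26 = 0.74.
Spending multiplier = 1/(1 − c(1−t)) = 1/(1 − 0.74×0.76) = 1/0.4376 ≈ 2.285.
Need ΔY = +$252 billion, so ΔG = ΔY/k = (+$252 billion) × 0.4376 ≈ +$110 billion.
The government should increase government purchases by $110 billion.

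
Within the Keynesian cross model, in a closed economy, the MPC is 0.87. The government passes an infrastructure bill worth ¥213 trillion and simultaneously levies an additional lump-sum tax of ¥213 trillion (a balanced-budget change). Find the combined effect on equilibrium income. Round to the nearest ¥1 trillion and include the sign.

Expenditure multiplier = 1/(1 − MPC) = 1/(1 − 0.87) = 1/0.13 ≈ 7.692.
ΔG contributes k·ΔG = (+¥213 trillion) / 0.13 ≈ +¥1,638.5 trillion.
ΔT of +¥213 trillion changes first-round spending by −c·ΔT = −¥185.31 trillion, contributing k·(−c·ΔT) = (−¥185.31 trillion) / 0.13 ≈ −¥1,425.5 trillion.
With ΔG = ΔT and no other leakages, the balanced-budget multiplier is 1, so ΔY = ΔG = +¥213 trillion.

+¥213 trillion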